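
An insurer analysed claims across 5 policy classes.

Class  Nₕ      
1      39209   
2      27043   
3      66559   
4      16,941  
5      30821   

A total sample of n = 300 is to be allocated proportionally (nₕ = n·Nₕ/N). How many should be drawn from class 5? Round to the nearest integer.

Share of class 5 = 30821/180573 = 0.17068.
Allocate 300 × 0.17068 = 51.205... → 51.

51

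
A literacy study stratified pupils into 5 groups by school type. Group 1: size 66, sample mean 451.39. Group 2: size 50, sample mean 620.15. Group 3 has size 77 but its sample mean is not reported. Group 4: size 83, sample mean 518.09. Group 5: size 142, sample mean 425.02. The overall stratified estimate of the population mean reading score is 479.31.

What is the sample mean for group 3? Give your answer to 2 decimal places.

470.10

Σ Nₕx̄ₕ = N·μ, so 77·x̄_3 = 418·479.31 − (66·451.39 + 50·620.15 + 83·518.09 + 142·425.02).
= 200351.58 − 164153.55 = 36198.03.
x̄_3 = 36198.03 / 77 = 470.1043... → 470.10.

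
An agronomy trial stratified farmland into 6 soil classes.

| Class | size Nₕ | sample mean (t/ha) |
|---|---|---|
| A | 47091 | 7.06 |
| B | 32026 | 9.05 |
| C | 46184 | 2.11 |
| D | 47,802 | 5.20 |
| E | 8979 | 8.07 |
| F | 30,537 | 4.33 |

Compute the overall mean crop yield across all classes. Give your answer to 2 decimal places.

N = 212619; weights Wₕ = Nₕ/N = (0.2215, 0.1506, 0.2172, 0.2248, 0.0422, 0.1436).
x̄_st = Σ Wₕ·x̄ₕ = 0.2215·7.06 + 0.1506·9.05 + 0.2172·2.11 + 0.2248·5.20 + 0.0422·8.07 + 0.1436·4.33 ≈ 5.5169...
→ 5.52.

5.52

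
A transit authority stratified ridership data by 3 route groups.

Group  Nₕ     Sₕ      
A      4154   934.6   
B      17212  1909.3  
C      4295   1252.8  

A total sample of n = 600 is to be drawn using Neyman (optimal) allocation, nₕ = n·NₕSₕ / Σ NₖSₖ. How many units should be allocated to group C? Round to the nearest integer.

Σ NₕSₕ = 4154·934.6 + 17212·1909.3 + 4295·1252.8 = 42125976.
Share for C: 5380776/42125976 = 0.12773.
n_C = 600 × 0.12773 = 76.638... → 77.

77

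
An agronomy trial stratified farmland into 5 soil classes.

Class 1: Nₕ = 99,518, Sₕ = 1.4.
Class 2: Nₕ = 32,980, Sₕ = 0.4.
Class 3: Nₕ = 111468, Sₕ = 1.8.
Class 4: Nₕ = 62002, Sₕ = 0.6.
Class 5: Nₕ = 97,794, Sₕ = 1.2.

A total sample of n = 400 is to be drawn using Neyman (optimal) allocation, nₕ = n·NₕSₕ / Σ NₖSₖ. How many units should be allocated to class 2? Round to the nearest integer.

10

1: NₕSₕ = 99518·1.4 = 139325.2
2: NₕSₕ = 32980·0.4 = 13192
3: NₕSₕ = 111468·1.8 = 200642.4
4: NₕSₕ = 62002·0.6 = 37201.2
5: NₕSₕ = 97794·1.2 = 117352.8
Σ NₕSₕ = 507713.6.
n_2 = 400·13192/507713.6 = 10.393... → 10.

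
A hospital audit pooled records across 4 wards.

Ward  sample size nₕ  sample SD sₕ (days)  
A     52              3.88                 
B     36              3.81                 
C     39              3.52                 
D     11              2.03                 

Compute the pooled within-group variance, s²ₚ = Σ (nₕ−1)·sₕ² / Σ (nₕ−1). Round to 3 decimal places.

Degrees of freedom: 51 + 35 + 38 + 10 = 134.
Σ(nₕ−1)sₕ² = 51·15.0544 + 35·14.5161 + 38·12.3904 + 10·4.1209 = 1787.8821.
s²ₚ = 1787.8821 / 134 = 13.34240... → 13.342.

13.342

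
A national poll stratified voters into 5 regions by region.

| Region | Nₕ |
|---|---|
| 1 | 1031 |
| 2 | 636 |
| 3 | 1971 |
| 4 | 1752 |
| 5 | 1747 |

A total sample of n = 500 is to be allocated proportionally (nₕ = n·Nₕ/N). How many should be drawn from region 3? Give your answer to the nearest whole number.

138

N = 1031 + 636 + 1971 + 1752 + 1747 = 7137.
n_3 = 500·1971/7137 = 138.083... → 138.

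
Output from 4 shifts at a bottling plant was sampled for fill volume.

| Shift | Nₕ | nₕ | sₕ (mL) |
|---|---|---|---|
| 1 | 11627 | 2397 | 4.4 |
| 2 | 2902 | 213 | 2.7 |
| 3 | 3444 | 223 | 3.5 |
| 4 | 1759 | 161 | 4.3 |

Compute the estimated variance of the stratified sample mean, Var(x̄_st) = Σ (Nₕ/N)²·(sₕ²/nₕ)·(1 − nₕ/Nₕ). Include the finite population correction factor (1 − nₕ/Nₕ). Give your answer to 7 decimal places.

0.0053064

N = 19732; Wₕ = Nₕ/N.
shift 1: (11627/19732)²·4.4²/2397·(1 − 2397/11627) = 0.0022262015
shift 2: (2902/19732)²·2.7²/213·(1 − 213/2902) = 0.0006859523
shift 3: (3444/19732)²·3.5²/223·(1 − 223/3444) = 0.0015651028
shift 4: (1759/19732)²·4.3²/161·(1 − 161/1759) = 0.0008291086
Sum = 0.0053063653 → 0.0053064.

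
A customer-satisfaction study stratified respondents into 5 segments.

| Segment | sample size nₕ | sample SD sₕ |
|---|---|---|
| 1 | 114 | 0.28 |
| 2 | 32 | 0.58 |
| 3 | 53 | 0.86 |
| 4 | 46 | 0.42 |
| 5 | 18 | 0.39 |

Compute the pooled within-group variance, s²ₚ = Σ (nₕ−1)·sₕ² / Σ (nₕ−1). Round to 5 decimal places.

1: (114−1)·0.28² = 113·0.0784 = 8.8592
2: (32−1)·0.58² = 31·0.3364 = 10.4284
3: (53−1)·0.86² = 52·0.7396 = 38.4592
4: (46−1)·0.42² = 45·0.1764 = 7.938
5: (18−1)·0.39² = 17·0.1521 = 2.5857
Numerator = 68.2705; denominator = Σ(nₕ−1) = 258.
s²ₚ = 68.2705/258 = 0.2646143... → 0.26461.

0.26461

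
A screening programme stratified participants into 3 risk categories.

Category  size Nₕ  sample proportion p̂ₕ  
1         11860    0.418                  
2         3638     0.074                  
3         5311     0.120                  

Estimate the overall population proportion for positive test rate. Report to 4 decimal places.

0.2818

N = 11860 + 3638 + 5311 = 20809.
Overall proportion = Σ (Nₕ/N)·p̂ₕ.
Σ Nₕp̂ₕ = 4957.48 + 269.212 + 637.32 = 5864.012.
5864.012 / 20809 = 0.281802... → 0.2818.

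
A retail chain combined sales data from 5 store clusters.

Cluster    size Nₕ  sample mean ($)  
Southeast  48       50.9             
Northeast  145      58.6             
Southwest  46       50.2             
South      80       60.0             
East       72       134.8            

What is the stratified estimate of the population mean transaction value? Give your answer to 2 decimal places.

70.98

x̄_st = (Σ Nₕx̄ₕ) / (Σ Nₕ) = (48·50.9 + 145·58.6 + 46·50.2 + 80·60.0 + 72·134.8) / 391
= 27755 / 391 = 70.9847... → 70.98.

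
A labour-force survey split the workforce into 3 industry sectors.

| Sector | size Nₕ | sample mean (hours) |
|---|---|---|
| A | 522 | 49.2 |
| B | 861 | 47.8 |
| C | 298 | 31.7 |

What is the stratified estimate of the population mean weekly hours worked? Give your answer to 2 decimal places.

N = 1681; weights Wₕ = Nₕ/N = (0.3105, 0.5122, 0.1773).
x̄_st = Σ Wₕ·x̄ₕ = 0.3105·49.2 + 0.5122·47.8 + 0.1773·31.7 ≈ 45.3806...
→ 45.38.

45.38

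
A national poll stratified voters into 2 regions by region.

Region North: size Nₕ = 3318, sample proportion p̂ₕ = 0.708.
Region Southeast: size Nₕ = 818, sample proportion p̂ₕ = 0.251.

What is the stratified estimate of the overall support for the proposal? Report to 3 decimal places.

0.618

N = 3318 + 818 = 4136.
Overall proportion = Σ (Nₕ/N)·p̂ₕ.
Σ Nₕp̂ₕ = 2349.144 + 205.318 = 2554.462.
2554.462 / 4136 = 0.61762... → 0.618.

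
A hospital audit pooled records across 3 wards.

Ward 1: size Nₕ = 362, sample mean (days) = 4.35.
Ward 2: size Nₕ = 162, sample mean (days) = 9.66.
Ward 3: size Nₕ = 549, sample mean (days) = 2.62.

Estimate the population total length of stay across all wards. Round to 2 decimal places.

1: 362·4.35 = 1574.7
2: 162·9.66 = 1564.92
3: 549·2.62 = 1438.38
τ̂ = Σ Nₕx̄ₕ = 4578.00.

4578.00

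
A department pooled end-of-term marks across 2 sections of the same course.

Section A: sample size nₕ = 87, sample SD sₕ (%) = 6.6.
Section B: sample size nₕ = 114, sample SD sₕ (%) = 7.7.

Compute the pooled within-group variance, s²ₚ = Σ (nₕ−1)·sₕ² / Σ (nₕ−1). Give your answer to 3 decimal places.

52.492

Degrees of freedom: 86 + 113 = 199.
Σ(nₕ−1)sₕ² = 86·43.56 + 113·59.29 = 10445.93.
s²ₚ = 10445.93 / 199 = 52.49211... → 52.492.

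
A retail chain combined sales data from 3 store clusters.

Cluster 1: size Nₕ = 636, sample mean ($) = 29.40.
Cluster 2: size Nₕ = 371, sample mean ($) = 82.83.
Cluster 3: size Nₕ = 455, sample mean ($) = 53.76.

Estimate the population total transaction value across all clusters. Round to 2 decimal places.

73889.13

1: 636·29.40 = 18698.4
2: 371·82.83 = 30729.93
3: 455·53.76 = 24460.8
τ̂ = Σ Nₕx̄ₕ = 73889.13.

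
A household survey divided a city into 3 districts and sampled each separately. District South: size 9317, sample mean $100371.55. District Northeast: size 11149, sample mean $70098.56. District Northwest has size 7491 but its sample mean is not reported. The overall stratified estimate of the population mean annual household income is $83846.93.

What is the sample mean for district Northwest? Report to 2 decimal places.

83756.25

Σ Nₕx̄ₕ = N·μ, so 7491·x̄_Northwest = 27957·83846.93 − (9317·100371.55 + 11149·70098.56).
= 2344108622.01 − 1716690576.79 = 627418045.22.
x̄_Northwest = 627418045.22 / 7491 = 83756.2469... → 83756.25.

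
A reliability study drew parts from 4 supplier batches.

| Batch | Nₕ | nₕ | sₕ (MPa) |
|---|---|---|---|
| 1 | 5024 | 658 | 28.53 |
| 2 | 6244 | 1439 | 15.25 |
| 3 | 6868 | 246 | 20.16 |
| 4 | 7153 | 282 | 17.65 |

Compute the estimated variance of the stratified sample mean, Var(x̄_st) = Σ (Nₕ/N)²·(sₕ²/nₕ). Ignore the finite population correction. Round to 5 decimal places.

N = 25289. Term for each stratum: Wₕ²sₕ²/nₕ.
Var(x̄_st) = 0.04882178 + 0.00985238 + 0.12185496 + 0.08837989 = 0.26890901 → 0.26891.

0.26891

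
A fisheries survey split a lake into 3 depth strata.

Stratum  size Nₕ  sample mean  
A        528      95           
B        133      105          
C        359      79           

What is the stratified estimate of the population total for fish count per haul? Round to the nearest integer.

92486

Estimate total by summing Nₕ·x̄ₕ over strata.
528·95 + 133·105 + 359·79 = 50160 + 13965 + 28361 = 92486.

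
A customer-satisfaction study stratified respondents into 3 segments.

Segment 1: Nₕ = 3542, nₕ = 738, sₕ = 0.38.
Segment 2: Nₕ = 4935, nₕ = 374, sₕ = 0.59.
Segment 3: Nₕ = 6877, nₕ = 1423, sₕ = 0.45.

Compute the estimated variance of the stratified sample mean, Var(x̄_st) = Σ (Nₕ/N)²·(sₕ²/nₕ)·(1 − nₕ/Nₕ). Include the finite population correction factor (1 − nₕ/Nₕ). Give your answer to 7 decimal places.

0.0001198

N = 15354; Wₕ = Nₕ/N.
segment 1: (3542/15354)²·0.38²/738·(1 − 738/3542) = 0.0000082432
segment 2: (4935/15354)²·0.59²/374·(1 − 374/4935) = 0.0000888662
segment 3: (6877/15354)²·0.45²/1423·(1 − 1423/6877) = 0.0000226408
Sum = 0.0001197501 → 0.0001198.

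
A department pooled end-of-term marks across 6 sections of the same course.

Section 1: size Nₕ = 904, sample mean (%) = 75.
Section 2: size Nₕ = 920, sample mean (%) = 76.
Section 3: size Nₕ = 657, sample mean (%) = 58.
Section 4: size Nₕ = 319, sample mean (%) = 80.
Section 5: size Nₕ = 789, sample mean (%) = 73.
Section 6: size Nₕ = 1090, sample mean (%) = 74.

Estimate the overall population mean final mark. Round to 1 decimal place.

72.6

N = 4679; weights Wₕ = Nₕ/N = (0.1932, 0.1966, 0.1404, 0.0682, 0.1686, 0.2330).
x̄_st = Σ Wₕ·x̄ₕ = 0.1932·75 + 0.1966·76 + 0.1404·58 + 0.0682·80 + 0.1686·73 + 0.2330·74 ≈ 72.580...
→ 72.6.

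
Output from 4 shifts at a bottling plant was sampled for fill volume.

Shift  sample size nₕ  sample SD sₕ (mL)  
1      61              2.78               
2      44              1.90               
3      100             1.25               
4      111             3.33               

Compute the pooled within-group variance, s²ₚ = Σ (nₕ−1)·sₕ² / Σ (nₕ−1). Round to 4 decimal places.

6.3891

1: (61−1)·2.78² = 60·7.7284 = 463.704
2: (44−1)·1.90² = 43·3.61 = 155.23
3: (100−1)·1.25² = 99·1.5625 = 154.6875
4: (111−1)·3.33² = 110·11.0889 = 1219.779
Numerator = 1993.4005; denominator = Σ(nₕ−1) = 312.
s²ₚ = 1993.4005/312 = 6.389104... → 6.3891.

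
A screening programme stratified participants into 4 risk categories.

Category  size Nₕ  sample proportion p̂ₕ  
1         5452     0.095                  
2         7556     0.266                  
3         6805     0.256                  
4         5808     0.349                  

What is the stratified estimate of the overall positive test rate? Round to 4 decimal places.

0.2458

Wₕ = Nₕ/N with N = 25621: 0.2128, 0.2949, 0.2656, 0.2267.
p̂_st = 0.2128·0.095 + 0.2949·0.266 + 0.2656·0.256 + 0.2267·0.349 ≈ 0.245771... → 0.2458.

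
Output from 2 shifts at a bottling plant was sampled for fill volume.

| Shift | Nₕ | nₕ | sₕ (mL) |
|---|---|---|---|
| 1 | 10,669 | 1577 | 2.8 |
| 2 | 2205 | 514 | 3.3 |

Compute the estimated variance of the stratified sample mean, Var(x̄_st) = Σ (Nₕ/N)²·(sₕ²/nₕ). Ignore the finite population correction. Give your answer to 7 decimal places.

N = 12874; Wₕ = Nₕ/N.
shift 1: (10669/12874)²·2.8²/1577 = 0.0034143245
shift 2: (2205/12874)²·3.3²/514 = 0.0006215198
Sum = 0.0040358442 → 0.0040358.

0.0040358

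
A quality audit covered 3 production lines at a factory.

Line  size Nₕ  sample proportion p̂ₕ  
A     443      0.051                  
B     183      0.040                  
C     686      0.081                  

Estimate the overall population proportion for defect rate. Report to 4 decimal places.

Wₕ = Nₕ/N with N = 1312: 0.3377, 0.1395, 0.5229.
p̂_st = 0.3377·0.051 + 0.1395·0.040 + 0.5229·0.081 ≈ 0.065152... → 0.0652.

0.0652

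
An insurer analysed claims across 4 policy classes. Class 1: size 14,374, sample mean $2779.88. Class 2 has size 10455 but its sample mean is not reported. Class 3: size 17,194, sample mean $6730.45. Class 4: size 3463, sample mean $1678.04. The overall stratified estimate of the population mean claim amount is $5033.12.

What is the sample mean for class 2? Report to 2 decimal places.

6450.89

N = 14374 + 10455 + 17194 + 3463 = 45486.
Overall total = μ·N = 5033.12·45486 = 228936496.32.
Subtract the known strata: 14374·2779.88 + 17194·6730.45 + 3463·1678.04 = 161492404.94.
Remaining total for class 2: 228936496.32 − 161492404.94 = 67444091.38.
Divide by its size: 67444091.38 / 10455 = 6450.8935... → 6450.89.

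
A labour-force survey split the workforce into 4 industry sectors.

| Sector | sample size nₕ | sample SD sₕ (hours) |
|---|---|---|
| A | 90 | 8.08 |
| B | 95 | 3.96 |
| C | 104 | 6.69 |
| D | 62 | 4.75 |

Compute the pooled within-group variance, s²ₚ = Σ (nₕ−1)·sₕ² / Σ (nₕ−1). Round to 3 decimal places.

Degrees of freedom: 89 + 94 + 103 + 61 = 347.
Σ(nₕ−1)sₕ² = 89·65.2864 + 94·15.6816 + 103·44.7561 + 61·22.5625 = 13270.7508.
s²ₚ = 13270.7508 / 347 = 38.24424... → 38.244.

38.244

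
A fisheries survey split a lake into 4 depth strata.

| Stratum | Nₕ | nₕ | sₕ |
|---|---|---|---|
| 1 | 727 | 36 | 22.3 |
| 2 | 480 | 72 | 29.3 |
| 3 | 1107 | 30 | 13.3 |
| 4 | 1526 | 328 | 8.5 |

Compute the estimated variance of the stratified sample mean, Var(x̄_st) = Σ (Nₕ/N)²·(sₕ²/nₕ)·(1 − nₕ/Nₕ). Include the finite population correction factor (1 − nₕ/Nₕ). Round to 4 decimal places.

N = 3840; Wₕ = Nₕ/N.
stratum 1: (727/3840)²·22.3²/36·(1 − 36/727) = 0.4706058
stratum 2: (480/3840)²·29.3²/72·(1 − 72/480) = 0.1583586
stratum 3: (1107/3840)²·13.3²/30·(1 − 30/1107) = 0.4767414
stratum 4: (1526/3840)²·8.5²/328·(1 − 328/1526) = 0.0273094
Sum = 1.1330153 → 1.1330.

1.1330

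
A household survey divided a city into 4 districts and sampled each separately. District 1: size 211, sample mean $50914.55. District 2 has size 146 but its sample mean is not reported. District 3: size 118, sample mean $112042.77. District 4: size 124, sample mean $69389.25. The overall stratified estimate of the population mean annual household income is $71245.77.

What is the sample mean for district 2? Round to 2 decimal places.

69232.41

N = 211 + 146 + 118 + 124 = 599.
Overall total = μ·N = 71245.77·599 = 42676216.23.
Subtract the known strata: 211·50914.55 + 118·112042.77 + 124·69389.25 = 32568283.91.
Remaining total for district 2: 42676216.23 − 32568283.91 = 10107932.32.
Divide by its size: 10107932.32 / 146 = 69232.4132... → 69232.41.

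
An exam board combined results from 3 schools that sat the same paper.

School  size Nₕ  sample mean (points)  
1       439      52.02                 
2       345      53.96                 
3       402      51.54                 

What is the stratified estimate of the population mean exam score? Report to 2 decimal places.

N = 1186; weights Wₕ = Nₕ/N = (0.3702, 0.2909, 0.3390).
x̄_st = Σ Wₕ·x̄ₕ = 0.3702·52.02 + 0.2909·53.96 + 0.3390·51.54 ≈ 52.4216...
→ 52.42.

52.42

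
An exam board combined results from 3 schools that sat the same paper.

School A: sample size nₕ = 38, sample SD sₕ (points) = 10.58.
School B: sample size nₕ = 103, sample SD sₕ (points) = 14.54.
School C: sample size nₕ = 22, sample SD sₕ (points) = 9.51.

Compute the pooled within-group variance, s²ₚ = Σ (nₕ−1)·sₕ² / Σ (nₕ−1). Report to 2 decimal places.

A: (38−1)·10.58² = 37·111.9364 = 4141.6468
B: (103−1)·14.54² = 102·211.4116 = 21563.9832
C: (22−1)·9.51² = 21·90.4401 = 1899.2421
Numerator = 27604.8721; denominator = Σ(nₕ−1) = 160.
s²ₚ = 27604.8721/160 = 172.5305... → 172.53.

172.53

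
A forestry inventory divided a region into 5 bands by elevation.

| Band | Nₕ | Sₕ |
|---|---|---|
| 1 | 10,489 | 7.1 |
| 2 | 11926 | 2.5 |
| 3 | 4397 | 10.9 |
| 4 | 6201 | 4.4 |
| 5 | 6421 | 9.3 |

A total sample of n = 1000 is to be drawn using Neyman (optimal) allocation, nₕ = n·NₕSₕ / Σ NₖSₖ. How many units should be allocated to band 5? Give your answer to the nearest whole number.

Σ NₕSₕ = 10489·7.1 + 11926·2.5 + 4397·10.9 + 6201·4.4 + 6421·9.3 = 239213.9.
Share for 5: 59715.3/239213.9 = 0.24963.
n_5 = 1000 × 0.24963 = 249.631... → 250.

250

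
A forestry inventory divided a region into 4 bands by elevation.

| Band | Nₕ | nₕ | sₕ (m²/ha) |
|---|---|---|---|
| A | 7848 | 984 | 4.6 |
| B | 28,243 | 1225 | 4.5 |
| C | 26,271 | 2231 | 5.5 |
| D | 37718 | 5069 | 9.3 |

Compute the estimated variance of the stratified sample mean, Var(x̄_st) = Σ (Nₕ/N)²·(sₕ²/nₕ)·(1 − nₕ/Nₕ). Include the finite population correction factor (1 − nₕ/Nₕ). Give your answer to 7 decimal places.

0.0043278

N = 100080. Term for each stratum: Wₕ²sₕ²/nₕ·(1−nₕ/Nₕ).
Var(x̄_st) = 0.0001156544 + 0.0012593846 + 0.0008549531 + 0.0020978168 = 0.0043278088 → 0.0043278.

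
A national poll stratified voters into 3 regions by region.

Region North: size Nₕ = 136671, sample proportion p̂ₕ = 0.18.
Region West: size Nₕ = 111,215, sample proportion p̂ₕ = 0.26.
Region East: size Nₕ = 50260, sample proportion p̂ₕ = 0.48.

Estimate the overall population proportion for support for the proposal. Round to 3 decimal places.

0.260

Wₕ = Nₕ/N with N = 298146: 0.4584, 0.3730, 0.1686.
p̂_st = 0.4584·0.18 + 0.3730·0.26 + 0.1686·0.48 ≈ 0.26041... → 0.260.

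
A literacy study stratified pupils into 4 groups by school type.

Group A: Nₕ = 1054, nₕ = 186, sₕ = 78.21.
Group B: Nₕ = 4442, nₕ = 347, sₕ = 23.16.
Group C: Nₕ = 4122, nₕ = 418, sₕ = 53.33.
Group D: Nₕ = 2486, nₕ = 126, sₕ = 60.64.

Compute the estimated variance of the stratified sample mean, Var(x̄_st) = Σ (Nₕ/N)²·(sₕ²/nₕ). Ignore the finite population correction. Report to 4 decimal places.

N = 12104. Term for each stratum: Wₕ²sₕ²/nₕ.
Var(x̄_st) = 0.2493647 + 0.2081838 + 0.7890873 + 1.2310970 = 2.4777327 → 2.4777.

2.4777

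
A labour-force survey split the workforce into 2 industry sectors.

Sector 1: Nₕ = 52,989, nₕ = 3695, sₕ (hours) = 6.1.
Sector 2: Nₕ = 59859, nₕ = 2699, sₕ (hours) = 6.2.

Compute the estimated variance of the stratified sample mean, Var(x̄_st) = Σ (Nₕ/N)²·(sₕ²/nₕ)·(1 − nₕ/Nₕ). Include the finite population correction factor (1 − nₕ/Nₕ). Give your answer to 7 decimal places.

N = 112848; Wₕ = Nₕ/N.
sector 1: (52989/112848)²·6.1²/3695·(1 − 3695/52989) = 0.0020655575
sector 2: (59859/112848)²·6.2²/2699·(1 − 2699/59859) = 0.0038266121
Sum = 0.0058921695 → 0.0058922.

0.0058922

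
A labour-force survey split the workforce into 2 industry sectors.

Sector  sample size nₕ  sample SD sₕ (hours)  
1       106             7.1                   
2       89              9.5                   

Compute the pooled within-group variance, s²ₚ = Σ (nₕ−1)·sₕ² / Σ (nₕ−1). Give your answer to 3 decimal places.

68.575

Degrees of freedom: 105 + 88 = 193.
Σ(nₕ−1)sₕ² = 105·50.41 + 88·90.25 = 13235.05.
s²ₚ = 13235.05 / 193 = 68.57539... → 68.575.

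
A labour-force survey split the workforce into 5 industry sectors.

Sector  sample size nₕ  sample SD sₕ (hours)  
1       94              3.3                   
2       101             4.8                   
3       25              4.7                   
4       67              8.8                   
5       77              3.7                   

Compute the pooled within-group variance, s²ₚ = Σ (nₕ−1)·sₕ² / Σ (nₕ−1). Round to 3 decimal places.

1: (94−1)·3.3² = 93·10.89 = 1012.77
2: (101−1)·4.8² = 100·23.04 = 2304
3: (25−1)·4.7² = 24·22.09 = 530.16
4: (67−1)·8.8² = 66·77.44 = 5111.04
5: (77−1)·3.7² = 76·13.69 = 1040.44
Numerator = 9998.41; denominator = Σ(nₕ−1) = 359.
s²ₚ = 9998.41/359 = 27.85072... → 27.851.

27.851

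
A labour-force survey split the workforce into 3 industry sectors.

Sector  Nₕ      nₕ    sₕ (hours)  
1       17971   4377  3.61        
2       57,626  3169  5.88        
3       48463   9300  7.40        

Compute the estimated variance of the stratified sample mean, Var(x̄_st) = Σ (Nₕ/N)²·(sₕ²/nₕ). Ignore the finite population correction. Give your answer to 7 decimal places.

0.0033150

N = 124060. Term for each stratum: Wₕ²sₕ²/nₕ.
Var(x̄_st) = 0.0000624768 + 0.0023539965 + 0.0008985402 = 0.0033150135 → 0.0033150.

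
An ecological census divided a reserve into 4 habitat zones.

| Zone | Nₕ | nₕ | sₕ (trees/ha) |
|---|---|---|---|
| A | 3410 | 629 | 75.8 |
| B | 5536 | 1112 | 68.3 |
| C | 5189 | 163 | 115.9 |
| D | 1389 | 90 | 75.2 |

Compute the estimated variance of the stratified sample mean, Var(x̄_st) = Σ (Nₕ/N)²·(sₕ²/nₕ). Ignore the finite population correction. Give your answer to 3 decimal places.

10.685

N = 15524. Term for each stratum: Wₕ²sₕ²/nₕ.
Var(x̄_st) = 0.440747 + 0.533484 + 9.207449 + 0.503026 = 10.684706 → 10.685.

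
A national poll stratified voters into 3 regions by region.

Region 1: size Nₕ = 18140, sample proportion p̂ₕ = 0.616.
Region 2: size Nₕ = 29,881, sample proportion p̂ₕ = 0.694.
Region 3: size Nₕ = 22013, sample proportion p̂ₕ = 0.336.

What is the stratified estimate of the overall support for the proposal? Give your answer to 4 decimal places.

N = 18140 + 29881 + 22013 = 70034.
Overall proportion = Σ (Nₕ/N)·p̂ₕ.
Σ Nₕp̂ₕ = 11174.24 + 20737.414 + 7396.368 = 39308.022.
39308.022 / 70034 = 0.561271... → 0.5613.

0.5613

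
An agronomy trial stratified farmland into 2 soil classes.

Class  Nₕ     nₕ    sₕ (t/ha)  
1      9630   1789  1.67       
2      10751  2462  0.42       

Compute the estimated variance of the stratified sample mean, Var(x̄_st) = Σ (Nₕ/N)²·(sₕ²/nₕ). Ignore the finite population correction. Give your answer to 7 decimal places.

N = 20381; Wₕ = Nₕ/N.
class 1: (9630/20381)²·1.67²/1789 = 0.0003480360
class 2: (10751/20381)²·0.42²/2462 = 0.0000199369
Sum = 0.0003679729 → 0.0003680.

0.0003680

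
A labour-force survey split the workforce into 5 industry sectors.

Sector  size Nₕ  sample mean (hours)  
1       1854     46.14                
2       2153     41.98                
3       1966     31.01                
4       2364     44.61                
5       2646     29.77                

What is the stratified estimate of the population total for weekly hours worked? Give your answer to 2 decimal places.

Estimate total by summing Nₕ·x̄ₕ over strata.
1854·46.14 + 2153·41.98 + 1966·31.01 + 2364·44.61 + 2646·29.77 = 85543.56 + 90382.94 + 60965.66 + 105458.04 + 78771.42 = 421121.62.

421121.62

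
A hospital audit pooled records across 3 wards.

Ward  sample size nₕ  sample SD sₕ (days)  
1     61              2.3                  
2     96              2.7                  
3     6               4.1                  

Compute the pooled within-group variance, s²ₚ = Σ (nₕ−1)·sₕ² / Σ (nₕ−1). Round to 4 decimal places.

Degrees of freedom: 60 + 95 + 5 = 160.
Σ(nₕ−1)sₕ² = 60·5.29 + 95·7.29 + 5·16.81 = 1094.
s²ₚ = 1094 / 160 = 6.8375 → 6.8375.

6.8375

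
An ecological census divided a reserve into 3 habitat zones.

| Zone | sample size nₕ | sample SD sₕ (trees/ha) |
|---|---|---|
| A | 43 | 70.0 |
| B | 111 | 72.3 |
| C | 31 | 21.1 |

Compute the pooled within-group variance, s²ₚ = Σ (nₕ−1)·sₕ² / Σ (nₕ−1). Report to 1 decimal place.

A: (43−1)·70.0² = 42·4900 = 205800
B: (111−1)·72.3² = 110·5227.29 = 575001.9
C: (31−1)·21.1² = 30·445.21 = 13356.3
Numerator = 794158.2; denominator = Σ(nₕ−1) = 182.
s²ₚ = 794158.2/182 = 4363.507... → 4363.5.

4363.5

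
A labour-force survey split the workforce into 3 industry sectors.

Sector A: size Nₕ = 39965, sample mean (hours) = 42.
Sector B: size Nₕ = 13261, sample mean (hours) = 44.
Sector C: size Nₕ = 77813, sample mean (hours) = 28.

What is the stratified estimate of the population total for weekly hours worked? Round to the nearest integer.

A: 39965·42 = 1678530
B: 13261·44 = 583484
C: 77813·28 = 2178764
τ̂ = Σ Nₕx̄ₕ = 4440778.

4440778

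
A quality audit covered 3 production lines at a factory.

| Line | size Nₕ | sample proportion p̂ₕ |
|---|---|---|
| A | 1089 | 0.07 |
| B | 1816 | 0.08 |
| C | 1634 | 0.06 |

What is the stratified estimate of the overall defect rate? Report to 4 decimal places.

0.0704

Wₕ = Nₕ/N with N = 4539: 0.2399, 0.4001, 0.3600.
p̂_st = 0.2399·0.07 + 0.4001·0.08 + 0.3600·0.06 ≈ 0.070401... → 0.0704.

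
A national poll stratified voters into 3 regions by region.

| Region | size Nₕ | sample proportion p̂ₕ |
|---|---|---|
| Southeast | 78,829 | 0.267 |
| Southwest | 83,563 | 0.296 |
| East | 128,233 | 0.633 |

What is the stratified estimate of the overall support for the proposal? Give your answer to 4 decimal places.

Wₕ = Nₕ/N with N = 290625: 0.2712, 0.2875, 0.4412.
p̂_st = 0.2712·0.267 + 0.2875·0.296 + 0.4412·0.633 ≈ 0.436829... → 0.4368.

0.4368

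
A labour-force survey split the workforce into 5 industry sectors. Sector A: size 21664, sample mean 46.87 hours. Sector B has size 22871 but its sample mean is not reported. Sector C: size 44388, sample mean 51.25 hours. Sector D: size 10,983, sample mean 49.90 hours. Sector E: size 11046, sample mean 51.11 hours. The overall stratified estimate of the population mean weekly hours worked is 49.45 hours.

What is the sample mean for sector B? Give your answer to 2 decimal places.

47.38

Σ Nₕx̄ₕ = N·μ, so 22871·x̄_B = 110952·49.45 − (21664·46.87 + 44388·51.25 + 10983·49.90 + 11046·51.11).
= 5486576.4 − 4402889.44 = 1083686.96.
x̄_B = 1083686.96 / 22871 = 47.3826... → 47.38.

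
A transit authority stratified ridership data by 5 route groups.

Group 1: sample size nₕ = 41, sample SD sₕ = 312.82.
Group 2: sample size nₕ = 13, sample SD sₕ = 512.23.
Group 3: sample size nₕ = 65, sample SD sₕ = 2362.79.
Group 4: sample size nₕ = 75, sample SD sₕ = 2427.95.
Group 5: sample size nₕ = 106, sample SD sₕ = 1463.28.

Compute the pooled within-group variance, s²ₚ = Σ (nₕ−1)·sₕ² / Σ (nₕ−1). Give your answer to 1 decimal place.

3475969.3

1: (41−1)·312.82² = 40·97856.3524 = 3914254.096
2: (13−1)·512.23² = 12·262379.5729 = 3148554.8748
3: (65−1)·2362.79² = 64·5582776.5841 = 357297701.3824
4: (75−1)·2427.95² = 74·5894941.2025 = 436225648.985
5: (106−1)·1463.28² = 105·2141188.3584 = 224824777.632
Numerator = 1025410936.9702; denominator = Σ(nₕ−1) = 295.
s²ₚ = 1025410936.9702/295 = 3475969.278... → 3475969.3.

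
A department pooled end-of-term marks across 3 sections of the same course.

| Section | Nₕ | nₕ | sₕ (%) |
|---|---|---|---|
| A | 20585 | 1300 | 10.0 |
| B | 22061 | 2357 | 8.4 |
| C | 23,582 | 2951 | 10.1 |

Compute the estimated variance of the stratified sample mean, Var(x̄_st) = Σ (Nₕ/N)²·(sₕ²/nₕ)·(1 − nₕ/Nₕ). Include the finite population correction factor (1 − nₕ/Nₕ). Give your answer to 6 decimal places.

N = 66228. Term for each stratum: Wₕ²sₕ²/nₕ·(1−nₕ/Nₕ).
Var(x̄_st) = 0.006962158 + 0.002966848 + 0.003834345 = 0.013763351 → 0.013763.

0.013763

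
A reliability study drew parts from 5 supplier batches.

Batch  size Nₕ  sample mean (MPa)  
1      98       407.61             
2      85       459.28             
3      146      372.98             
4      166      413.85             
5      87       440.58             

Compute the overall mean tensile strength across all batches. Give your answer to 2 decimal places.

N = 98 + 85 + 146 + 166 + 87 = 582.
Overall mean = Σ (Nₕ/N)·x̄ₕ — weight by population share, not a simple average.
Σ Nₕx̄ₕ = 98·407.61 + 85·459.28 + 146·372.98 + 166·413.85 + 87·440.58 = 39945.78 + 39038.8 + 54455.08 + 68699.1 + 38330.46 = 240469.22.
Divide by N: 240469.22 / 582 = 413.1774... → 413.18.

413.18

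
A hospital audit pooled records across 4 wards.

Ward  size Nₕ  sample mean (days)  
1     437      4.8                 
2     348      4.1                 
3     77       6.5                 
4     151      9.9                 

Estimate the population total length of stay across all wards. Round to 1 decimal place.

5519.8

1: 437·4.8 = 2097.6
2: 348·4.1 = 1426.8
3: 77·6.5 = 500.5
4: 151·9.9 = 1494.9
τ̂ = Σ Nₕx̄ₕ = 5519.8.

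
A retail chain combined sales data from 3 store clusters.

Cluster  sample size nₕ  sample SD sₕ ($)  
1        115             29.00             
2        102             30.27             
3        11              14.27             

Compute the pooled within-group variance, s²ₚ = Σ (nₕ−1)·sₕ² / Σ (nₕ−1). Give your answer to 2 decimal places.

846.46

Degrees of freedom: 114 + 101 + 10 = 225.
Σ(nₕ−1)sₕ² = 114·841 + 101·916.2729 + 10·203.6329 = 190453.8919.
s²ₚ = 190453.8919 / 225 = 846.4617... → 846.46.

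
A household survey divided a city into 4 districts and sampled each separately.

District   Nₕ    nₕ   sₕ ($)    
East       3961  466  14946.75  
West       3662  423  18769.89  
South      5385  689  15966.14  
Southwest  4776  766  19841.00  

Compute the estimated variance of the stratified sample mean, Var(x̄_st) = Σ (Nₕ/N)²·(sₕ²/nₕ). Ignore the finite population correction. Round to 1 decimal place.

130085.9

N = 17784; Wₕ = Nₕ/N.
district East: (3961/17784)²·14946.75²/466 = 23782.5495
district West: (3662/17784)²·18769.89²/423 = 35315.1348
district South: (5385/17784)²·15966.14²/689 = 33922.9147
district Southwest: (4776/17784)²·19841.00²/766 = 37065.3480
Sum = 130085.9470 → 130085.9.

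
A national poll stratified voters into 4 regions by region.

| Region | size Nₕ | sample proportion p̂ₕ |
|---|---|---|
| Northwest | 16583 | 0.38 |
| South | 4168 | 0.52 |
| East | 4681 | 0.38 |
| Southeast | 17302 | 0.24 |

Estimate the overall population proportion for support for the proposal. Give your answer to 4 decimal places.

Wₕ = Nₕ/N with N = 42734: 0.3881, 0.0975, 0.1095, 0.4049.
p̂_st = 0.3881·0.38 + 0.0975·0.52 + 0.1095·0.38 + 0.4049·0.24 ≈ 0.336972... → 0.3370.

0.3370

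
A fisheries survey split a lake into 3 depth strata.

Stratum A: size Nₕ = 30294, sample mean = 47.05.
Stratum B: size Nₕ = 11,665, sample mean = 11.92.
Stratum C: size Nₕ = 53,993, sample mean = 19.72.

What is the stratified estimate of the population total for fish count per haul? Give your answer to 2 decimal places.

Estimate total by summing Nₕ·x̄ₕ over strata.
30294·47.05 + 11665·11.92 + 53993·19.72 = 1425332.7 + 139046.8 + 1064741.96 = 2629121.46.

2629121.46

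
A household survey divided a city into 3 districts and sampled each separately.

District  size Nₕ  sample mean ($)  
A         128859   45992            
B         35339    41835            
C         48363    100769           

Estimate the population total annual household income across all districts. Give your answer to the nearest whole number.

Population total = Σ Nₕ·x̄ₕ (each stratum's size times its mean).
128859·45992 + 35339·41835 + 48363·100769 = 5926483128 + 1478407065 + 4873491147 = 12278381340.

12278381340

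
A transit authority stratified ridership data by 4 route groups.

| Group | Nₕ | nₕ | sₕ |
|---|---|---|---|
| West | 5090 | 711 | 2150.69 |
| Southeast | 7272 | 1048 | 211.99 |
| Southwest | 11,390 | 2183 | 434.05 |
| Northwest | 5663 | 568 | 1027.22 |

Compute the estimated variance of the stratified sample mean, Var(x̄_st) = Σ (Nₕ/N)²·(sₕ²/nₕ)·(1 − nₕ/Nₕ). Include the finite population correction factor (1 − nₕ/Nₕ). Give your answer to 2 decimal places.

N = 29415; Wₕ = Nₕ/N.
group West: (5090/29415)²·2150.69²/711·(1 − 711/5090) = 167.58728
group Southeast: (7272/29415)²·211.99²/1048·(1 − 1048/7272) = 2.24313
group Southwest: (11390/29415)²·434.05²/2183·(1 − 2183/11390) = 10.45996
group Northwest: (5663/29415)²·1027.22²/568·(1 − 568/5663) = 61.94862
Sum = 242.23899 → 242.24.

242.24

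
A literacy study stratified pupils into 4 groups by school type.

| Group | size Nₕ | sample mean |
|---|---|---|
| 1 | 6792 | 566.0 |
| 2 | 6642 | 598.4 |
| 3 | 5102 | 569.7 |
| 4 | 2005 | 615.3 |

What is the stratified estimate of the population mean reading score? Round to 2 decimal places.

N = 20541; weights Wₕ = Nₕ/N = (0.3307, 0.3234, 0.2484, 0.0976).
x̄_st = Σ Wₕ·x̄ₕ = 0.3307·566.0 + 0.3234·598.4 + 0.2484·569.7 + 0.0976·615.3 ≈ 582.2078...
→ 582.21.

582.21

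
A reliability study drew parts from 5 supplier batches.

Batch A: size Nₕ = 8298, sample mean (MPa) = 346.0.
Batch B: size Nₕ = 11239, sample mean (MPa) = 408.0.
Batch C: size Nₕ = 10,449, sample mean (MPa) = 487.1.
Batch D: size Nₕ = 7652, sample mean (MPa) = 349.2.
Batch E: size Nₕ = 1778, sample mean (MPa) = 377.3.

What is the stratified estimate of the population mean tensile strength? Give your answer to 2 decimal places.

x̄_st = (Σ Nₕx̄ₕ) / (Σ Nₕ) = (8298·346.0 + 11239·408.0 + 10449·487.1 + 7652·349.2 + 1778·377.3) / 39416
= 15889245.7 / 39416 = 403.1166... → 403.12.

403.12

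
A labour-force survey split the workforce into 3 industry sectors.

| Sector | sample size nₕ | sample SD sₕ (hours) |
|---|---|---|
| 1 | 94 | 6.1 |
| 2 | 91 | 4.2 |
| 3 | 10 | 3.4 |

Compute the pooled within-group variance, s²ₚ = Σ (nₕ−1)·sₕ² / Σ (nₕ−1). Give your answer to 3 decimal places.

1: (94−1)·6.1² = 93·37.21 = 3460.53
2: (91−1)·4.2² = 90·17.64 = 1587.6
3: (10−1)·3.4² = 9·11.56 = 104.04
Numerator = 5152.17; denominator = Σ(nₕ−1) = 192.
s²ₚ = 5152.17/192 = 26.83422... → 26.834.

26.834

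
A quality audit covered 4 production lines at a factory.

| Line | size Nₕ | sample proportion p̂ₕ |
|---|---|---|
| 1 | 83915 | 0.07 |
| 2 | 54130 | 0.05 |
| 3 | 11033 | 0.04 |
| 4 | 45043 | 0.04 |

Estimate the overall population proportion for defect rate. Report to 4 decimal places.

N = 83915 + 54130 + 11033 + 45043 = 194121.
Overall proportion = Σ (Nₕ/N)·p̂ₕ.
Σ Nₕp̂ₕ = 5874.05 + 2706.5 + 441.32 + 1801.72 = 10823.59.
10823.59 / 194121 = 0.055757... → 0.0558.

0.0558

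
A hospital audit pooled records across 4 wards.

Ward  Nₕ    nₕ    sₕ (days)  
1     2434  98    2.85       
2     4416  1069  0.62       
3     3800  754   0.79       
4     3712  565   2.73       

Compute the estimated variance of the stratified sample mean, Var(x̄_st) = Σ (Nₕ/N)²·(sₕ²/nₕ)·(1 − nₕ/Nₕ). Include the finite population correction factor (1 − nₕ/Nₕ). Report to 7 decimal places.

0.0031040

N = 14362. Term for each stratum: Wₕ²sₕ²/nₕ·(1−nₕ/Nₕ).
Var(x̄_st) = 0.0022846896 + 0.0000257668 + 0.0000464479 + 0.0007470535 = 0.0031039579 → 0.0031040.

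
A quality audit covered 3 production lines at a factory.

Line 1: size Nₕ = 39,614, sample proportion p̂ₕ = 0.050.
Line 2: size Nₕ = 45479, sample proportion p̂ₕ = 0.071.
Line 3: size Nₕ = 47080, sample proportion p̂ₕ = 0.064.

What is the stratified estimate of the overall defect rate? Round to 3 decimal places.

0.062

Wₕ = Nₕ/N with N = 132173: 0.2997, 0.3441, 0.3562.
p̂_st = 0.2997·0.050 + 0.3441·0.071 + 0.3562·0.064 ≈ 0.06221... → 0.062.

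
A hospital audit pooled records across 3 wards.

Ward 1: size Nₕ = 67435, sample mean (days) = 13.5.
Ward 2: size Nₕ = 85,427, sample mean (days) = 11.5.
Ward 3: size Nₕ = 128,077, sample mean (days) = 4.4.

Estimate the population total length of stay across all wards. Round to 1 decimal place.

2456321.8

1: 67435·13.5 = 910372.5
2: 85427·11.5 = 982410.5
3: 128077·4.4 = 563538.8
τ̂ = Σ Nₕx̄ₕ = 2456321.8.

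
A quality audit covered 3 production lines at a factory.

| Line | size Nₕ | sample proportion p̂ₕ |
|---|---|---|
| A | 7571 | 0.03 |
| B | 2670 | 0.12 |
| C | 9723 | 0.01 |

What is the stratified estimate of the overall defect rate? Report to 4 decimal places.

0.0323

N = 7571 + 2670 + 9723 = 19964.
Overall proportion = Σ (Nₕ/N)·p̂ₕ.
Σ Nₕp̂ₕ = 227.13 + 320.4 + 97.23 = 644.76.
644.76 / 19964 = 0.032296... → 0.0323.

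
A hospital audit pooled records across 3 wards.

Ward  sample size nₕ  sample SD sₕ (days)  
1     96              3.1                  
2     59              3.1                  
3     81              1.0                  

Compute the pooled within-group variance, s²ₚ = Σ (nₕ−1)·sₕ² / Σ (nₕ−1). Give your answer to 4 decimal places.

6.6538

Degrees of freedom: 95 + 58 + 80 = 233.
Σ(nₕ−1)sₕ² = 95·9.61 + 58·9.61 + 80·1 = 1550.33.
s²ₚ = 1550.33 / 233 = 6.653777... → 6.6538.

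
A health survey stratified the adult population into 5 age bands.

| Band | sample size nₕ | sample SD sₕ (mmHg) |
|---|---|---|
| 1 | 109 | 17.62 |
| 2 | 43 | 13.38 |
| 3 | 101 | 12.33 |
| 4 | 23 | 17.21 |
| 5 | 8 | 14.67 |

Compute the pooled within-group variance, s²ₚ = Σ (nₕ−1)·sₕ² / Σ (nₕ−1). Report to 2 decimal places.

230.37

1: (109−1)·17.62² = 108·310.4644 = 33530.1552
2: (43−1)·13.38² = 42·179.0244 = 7519.0248
3: (101−1)·12.33² = 100·152.0289 = 15202.89
4: (23−1)·17.21² = 22·296.1841 = 6516.0502
5: (8−1)·14.67² = 7·215.2089 = 1506.4623
Numerator = 64274.5825; denominator = Σ(nₕ−1) = 279.
s²ₚ = 64274.5825/279 = 230.3748... → 230.37.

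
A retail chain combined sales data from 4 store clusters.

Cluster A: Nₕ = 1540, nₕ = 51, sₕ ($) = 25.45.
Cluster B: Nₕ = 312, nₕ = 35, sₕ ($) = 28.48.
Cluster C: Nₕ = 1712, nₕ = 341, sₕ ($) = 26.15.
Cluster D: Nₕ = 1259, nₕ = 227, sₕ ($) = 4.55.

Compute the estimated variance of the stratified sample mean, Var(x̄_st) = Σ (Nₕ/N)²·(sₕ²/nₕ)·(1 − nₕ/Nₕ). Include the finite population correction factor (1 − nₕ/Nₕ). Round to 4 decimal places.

N = 4823; Wₕ = Nₕ/N.
cluster A: (1540/4823)²·25.45²/51·(1 − 51/1540) = 1.2519480
cluster B: (312/4823)²·28.48²/35·(1 − 35/312) = 0.0861017
cluster C: (1712/4823)²·26.15²/341·(1 − 341/1712) = 0.2023465
cluster D: (1259/4823)²·4.55²/227·(1 − 227/1259) = 0.0050941
Sum = 1.5454903 → 1.5455.

1.5455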